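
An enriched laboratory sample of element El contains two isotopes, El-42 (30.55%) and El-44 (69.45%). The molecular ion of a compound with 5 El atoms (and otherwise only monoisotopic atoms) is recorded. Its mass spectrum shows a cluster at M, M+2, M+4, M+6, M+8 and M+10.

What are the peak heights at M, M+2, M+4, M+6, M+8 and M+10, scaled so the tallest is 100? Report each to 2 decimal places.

Each El atom is independently El-42 (p = 0.3055) or El-44 (q = 0.6945); the cluster is the binomial expansion (p + q)^5.
P(M) = 0.3055^5 = 0.002661
P(M+2) = 5 × 0.3055^4 × 0.6945^1 = 0.030247
P(M+4) = 10 × 0.3055^3 × 0.6945^2 = 0.137524
P(M+6) = 10 × 0.3055^2 × 0.6945^3 = 0.312636
P(M+8) = 5 × 0.3055^1 × 0.6945^4 = 0.355361
P(M+10) = 0.6945^5 = 0.161570
The M+8 peak is largest (0.355361); scaling to 100 gives 0.75 : 8.51 : 38.70 : 87.98 : 100.00 : 45.47.

0.75 : 8.51 : 38.70 : 87.98 : 100.00 : 45.47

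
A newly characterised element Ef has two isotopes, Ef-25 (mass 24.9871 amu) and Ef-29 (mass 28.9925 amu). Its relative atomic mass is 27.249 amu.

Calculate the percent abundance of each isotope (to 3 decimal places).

With x = fraction of Ef-25 (so Ef-29 is 1 − x):
24.9871·x + 28.9925·(1 − x) = 27.249
(24.9871 − 28.9925)·x = 27.249 − 28.9925
x = -1.7435 / -4.0054 = 0.43529 → 43.529% Ef-25, 56.471% Ef-29.

Ef-25: 43.529%, Ef-29: 56.471%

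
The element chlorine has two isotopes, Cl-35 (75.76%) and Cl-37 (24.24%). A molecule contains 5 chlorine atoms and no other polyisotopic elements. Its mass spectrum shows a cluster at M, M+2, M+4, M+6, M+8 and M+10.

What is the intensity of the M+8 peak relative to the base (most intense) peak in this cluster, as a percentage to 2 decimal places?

Term probabilities: M 0.2496, M+2 0.3993, M+4 0.2555, M+6 0.0817, M+8 0.0131, M+10 0.0008. Base peak = M+2.
P(M+2) = C(5,1) × 0.7576^4 × 0.2424^1 = 5 × 0.32942751 × 0.2424 = 0.399266 (base)
P(M+8) = C(5,4) × 0.7576^1 × 0.2424^4 = 5 × 0.7576 × 0.00345247 = 0.013078
Relative intensity = 0.013078 / 0.399266 × 100 = 3.28

3.28%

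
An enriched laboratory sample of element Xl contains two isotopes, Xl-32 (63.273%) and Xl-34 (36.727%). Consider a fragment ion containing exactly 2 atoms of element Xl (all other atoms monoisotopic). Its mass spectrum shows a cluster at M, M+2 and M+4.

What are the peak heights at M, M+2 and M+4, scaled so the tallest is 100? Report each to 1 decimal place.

86.1 : 100.0 : 29.0

The 2 Xl atoms are independent, so intensities follow the terms of (0.63273 + 0.36727)^2.
P(M) = 0.63273^2 = 0.400347
P(M+2) = 2 × 0.63273^1 × 0.36727^1 = 0.464765
P(M+4) = 0.36727^2 = 0.134887
The M+2 peak is largest (0.464765); scaling to 100 gives 86.1 : 100.0 : 29.0.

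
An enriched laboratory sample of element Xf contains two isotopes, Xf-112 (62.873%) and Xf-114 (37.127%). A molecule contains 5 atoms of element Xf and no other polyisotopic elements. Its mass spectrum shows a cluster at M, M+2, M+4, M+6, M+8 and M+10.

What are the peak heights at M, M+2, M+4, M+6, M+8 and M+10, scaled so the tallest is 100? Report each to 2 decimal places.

28.68 : 84.67 : 100.00 : 59.05 : 17.43 : 2.06

Expanding (0.62873 + 0.37127)^5:
P(M) = 0.62873^5 = 0.098247
P(M+2) = 5 × 0.62873^4 × 0.37127^1 = 0.290079
P(M+4) = 10 × 0.62873^3 × 0.37127^2 = 0.342588
P(M+6) = 10 × 0.62873^2 × 0.37127^3 = 0.202301
P(M+8) = 5 × 0.62873^1 × 0.37127^4 = 0.059730
P(M+10) = 0.37127^5 = 0.007054
The M+4 peak is largest (0.342588); scaling to 100 gives 28.68 : 84.67 : 100.00 : 59.05 : 17.43 : 2.06.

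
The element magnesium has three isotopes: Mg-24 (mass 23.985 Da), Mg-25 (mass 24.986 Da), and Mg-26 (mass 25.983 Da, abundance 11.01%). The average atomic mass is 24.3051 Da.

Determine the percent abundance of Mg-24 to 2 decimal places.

78.99%

The remaining 88.99% is split between Mg-24 (fraction x) and Mg-25 (fraction 0.8899 − x).
Substituting: 23.985x + 24.986(0.8899 − x) = 21.4443717
(23.985 − 24.986)x = -0.7906697  ⇒  x = 0.78988, y = 0.10002
Mg-24: 78.99%, Mg-25: 10.00%.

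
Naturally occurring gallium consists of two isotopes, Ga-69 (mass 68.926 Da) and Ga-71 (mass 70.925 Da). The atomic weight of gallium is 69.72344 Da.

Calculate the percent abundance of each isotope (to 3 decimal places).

Writing the weighted mean with unknown fraction x of Ga-69:
68.926·x + 70.925·(1 − x) = 69.72344
(68.926 − 70.925)·x = 69.72344 − 70.925
x = -1.20156 / -1.999 = 0.60108 → 60.108% Ga-69, 39.892% Ga-71.

Ga-69: 60.108%, Ga-71: 39.892%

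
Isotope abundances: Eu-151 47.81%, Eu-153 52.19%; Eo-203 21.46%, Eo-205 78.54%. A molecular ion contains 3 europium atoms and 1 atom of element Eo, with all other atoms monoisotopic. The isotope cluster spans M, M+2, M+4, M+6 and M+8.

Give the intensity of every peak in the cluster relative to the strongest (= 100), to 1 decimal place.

6.4 : 44.6 : 100.0 : 92.4 : 30.6

Europium pattern (n=3): 0.10928391 : 0.3578871 : 0.39067407 : 0.14215492
Element Eo pattern (n=1): 0.2146 : 0.7854
Convolve the two distributions (both contribute in 2-u steps):
  M: 0.10928391×0.2146 = 0.023452
  M+2: 0.10928391×0.7854 + 0.3578871×0.2146 = 0.162634
  M+4: 0.3578871×0.7854 + 0.39067407×0.2146 = 0.364923
  M+6: 0.39067407×0.7854 + 0.14215492×0.2146 = 0.337342
  M+8: 0.14215492×0.7854 = 0.111648
Scale to base peak (0.364923) = 100: 6.4 : 44.6 : 100.0 : 92.4 : 30.6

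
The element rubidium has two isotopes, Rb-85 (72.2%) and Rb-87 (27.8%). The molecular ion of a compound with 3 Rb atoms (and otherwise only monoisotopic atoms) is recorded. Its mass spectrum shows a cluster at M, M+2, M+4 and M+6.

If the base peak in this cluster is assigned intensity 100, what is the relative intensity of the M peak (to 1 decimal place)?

Term probabilities: M 0.3764, M+2 0.4348, M+4 0.1674, M+6 0.0215. Base peak = M+2.
P(M+2) = C(3,1) × 0.722^2 × 0.278^1 = 3 × 0.521284 × 0.2780 = 0.434751 (base)
P(M) = C(3,0) × 0.722^3 × 0.278^0 = 1 × 0.37636705 × 1.0000 = 0.376367
Relative intensity = 0.376367 / 0.434751 × 100 = 86.6

86.6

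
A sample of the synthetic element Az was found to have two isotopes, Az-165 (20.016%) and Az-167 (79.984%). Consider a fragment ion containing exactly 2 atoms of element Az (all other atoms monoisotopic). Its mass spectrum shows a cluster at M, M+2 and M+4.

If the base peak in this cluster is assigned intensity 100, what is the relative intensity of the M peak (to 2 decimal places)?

(0.20016 + 0.79984)^2 gives M 0.0401, M+2 0.3202, M+4 0.6397; the largest is M+4.
P(M+4) = C(2,2) × 0.20016^0 × 0.79984^2 = 1 × 1.0000 × 0.63974403 = 0.639744 (base)
P(M) = C(2,0) × 0.20016^2 × 0.79984^0 = 1 × 0.04006403 × 1.0000 = 0.040064
Relative intensity = 0.040064 / 0.639744 × 100 = 6.26

6.26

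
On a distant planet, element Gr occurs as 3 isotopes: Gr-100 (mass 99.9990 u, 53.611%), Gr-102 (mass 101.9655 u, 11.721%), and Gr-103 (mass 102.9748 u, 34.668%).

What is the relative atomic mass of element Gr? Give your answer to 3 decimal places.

101.261 u

Average mass = Σ (abundance × isotope mass) = 0.53611 × 99.9990 + 0.11721 × 101.9655 + 0.34668 × 102.9748
= 53.61046 + 11.95138 + 35.69930 = 101.26114 u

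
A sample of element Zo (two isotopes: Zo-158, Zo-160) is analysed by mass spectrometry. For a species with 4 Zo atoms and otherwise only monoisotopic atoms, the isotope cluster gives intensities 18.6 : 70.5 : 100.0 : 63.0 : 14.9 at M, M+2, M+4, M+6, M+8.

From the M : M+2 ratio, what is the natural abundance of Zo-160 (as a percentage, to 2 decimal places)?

Write p for the Zo-158 fraction. I(M+2)/I(M) = [C(4,1)·p^3·(1−p)] / p^4 = 4·(1−p)/p = 70.5/18.6 = 3.7903
(1−p)/p = 3.7903/4 = 0.9476  ⇒  p = 1/(1 + 0.9476) = 0.5135
Zo-158: 51.35%, Zo-160: 48.65%.

48.65%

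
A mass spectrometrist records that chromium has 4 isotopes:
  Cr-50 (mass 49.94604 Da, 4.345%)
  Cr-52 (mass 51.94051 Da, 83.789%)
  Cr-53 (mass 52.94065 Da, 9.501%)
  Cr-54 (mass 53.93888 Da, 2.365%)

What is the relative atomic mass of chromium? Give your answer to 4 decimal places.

51.9961 Da

The abundance-weighted mean is 0.04345 × 49.94604 + 0.83789 × 51.94051 + 0.09501 × 52.94065 + 0.02365 × 53.93888
= 2.170155 + 43.520434 + 5.029891 + 1.275655 = 51.996135 Da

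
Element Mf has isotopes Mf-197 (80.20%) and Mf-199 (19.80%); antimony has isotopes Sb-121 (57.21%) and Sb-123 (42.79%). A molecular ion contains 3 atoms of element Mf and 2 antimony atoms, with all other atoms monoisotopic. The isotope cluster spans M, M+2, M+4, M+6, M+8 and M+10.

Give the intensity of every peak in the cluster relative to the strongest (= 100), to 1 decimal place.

44.7 : 100.0 : 82.7 : 31.4 : 5.6 : 0.4

Element Mf pattern (n=3): 0.51584961 : 0.38206318 : 0.09432482 : 0.00776239
Antimony pattern (n=2): 0.32729841 : 0.48960318 : 0.18309841
Convolve the two distributions (both contribute in 2-u steps):
  M: 0.51584961×0.32729841 = 0.168837
  M+2: 0.51584961×0.48960318 + 0.38206318×0.32729841 = 0.377610
  M+4: 0.51584961×0.18309841 + 0.38206318×0.48960318 + 0.09432482×0.32729841 = 0.312383
  M+6: 0.38206318×0.18309841 + 0.09432482×0.48960318 + 0.00776239×0.32729841 = 0.118678
  M+8: 0.09432482×0.18309841 + 0.00776239×0.48960318 = 0.021071
  M+10: 0.00776239×0.18309841 = 0.001421
Scale to base peak (0.377610) = 100: 44.7 : 100.0 : 82.7 : 31.4 : 5.6 : 0.4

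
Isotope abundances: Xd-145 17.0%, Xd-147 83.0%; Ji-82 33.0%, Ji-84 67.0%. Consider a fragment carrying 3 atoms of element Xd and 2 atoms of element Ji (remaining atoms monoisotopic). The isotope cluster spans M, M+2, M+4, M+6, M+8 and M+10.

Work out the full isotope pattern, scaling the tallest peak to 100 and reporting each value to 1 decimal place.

Element Xd pattern (n=3): 0.004913 : 0.071961 : 0.351339 : 0.571787
Element Ji pattern (n=2): 0.1089 : 0.4422 : 0.4489
Convolve the two distributions (both contribute in 2-u steps):
  M: 0.004913×0.1089 = 0.000535
  M+2: 0.004913×0.4422 + 0.071961×0.1089 = 0.010009
  M+4: 0.004913×0.4489 + 0.071961×0.4422 + 0.351339×0.1089 = 0.072287
  M+6: 0.071961×0.4489 + 0.351339×0.4422 + 0.571787×0.1089 = 0.249933
  M+8: 0.351339×0.4489 + 0.571787×0.4422 = 0.410560
  M+10: 0.571787×0.4489 = 0.256675
Scale to base peak (0.410560) = 100: 0.1 : 2.4 : 17.6 : 60.9 : 100.0 : 62.5

0.1 : 2.4 : 17.6 : 60.9 : 100.0 : 62.5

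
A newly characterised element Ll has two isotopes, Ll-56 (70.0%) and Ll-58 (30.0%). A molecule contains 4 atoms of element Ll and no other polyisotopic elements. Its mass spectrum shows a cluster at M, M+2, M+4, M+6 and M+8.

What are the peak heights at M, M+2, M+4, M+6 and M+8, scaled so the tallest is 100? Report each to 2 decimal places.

Expanding (0.700 + 0.300)^4:
P(M) = 0.700^4 = 0.240100
P(M+2) = 4 × 0.700^3 × 0.300^1 = 0.411600
P(M+4) = 6 × 0.700^2 × 0.300^2 = 0.264600
P(M+6) = 4 × 0.700^1 × 0.300^3 = 0.075600
P(M+8) = 0.300^4 = 0.008100
The M+2 peak is largest (0.411600); scaling to 100 gives 58.33 : 100.00 : 64.29 : 18.37 : 1.97.

58.33 : 100.00 : 64.29 : 18.37 : 1.97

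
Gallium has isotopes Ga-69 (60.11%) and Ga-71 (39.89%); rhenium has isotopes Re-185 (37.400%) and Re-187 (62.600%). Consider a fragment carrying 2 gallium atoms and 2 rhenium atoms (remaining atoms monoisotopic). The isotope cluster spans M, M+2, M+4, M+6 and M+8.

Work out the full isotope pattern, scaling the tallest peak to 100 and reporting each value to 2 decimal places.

13.01 : 60.83 : 100.00 : 67.57 : 16.05

Gallium pattern (n=2): 0.36132121 : 0.47955758 : 0.15912121
Rhenium pattern (n=2): 0.139876 : 0.468248 : 0.391876
Convolve the two distributions (both contribute in 2-u steps):
  M: 0.36132121×0.139876 = 0.050540
  M+2: 0.36132121×0.468248 + 0.47955758×0.139876 = 0.236267
  M+4: 0.36132121×0.391876 + 0.47955758×0.468248 + 0.15912121×0.139876 = 0.388402
  M+6: 0.47955758×0.391876 + 0.15912121×0.468248 = 0.262435
  M+8: 0.15912121×0.391876 = 0.062356
Scale to base peak (0.388402) = 100: 13.01 : 60.83 : 100.00 : 67.57 : 16.05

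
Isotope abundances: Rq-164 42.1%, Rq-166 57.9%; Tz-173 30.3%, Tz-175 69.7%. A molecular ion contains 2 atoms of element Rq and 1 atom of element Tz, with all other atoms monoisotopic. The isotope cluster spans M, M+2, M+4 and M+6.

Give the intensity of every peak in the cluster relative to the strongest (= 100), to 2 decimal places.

Element Rq pattern (n=2): 0.177241 : 0.487518 : 0.335241
Element Tz pattern (n=1): 0.3030 : 0.6970
Convolve the two distributions (both contribute in 2-u steps):
  M: 0.177241×0.3030 = 0.053704
  M+2: 0.177241×0.6970 + 0.487518×0.3030 = 0.271255
  M+4: 0.487518×0.6970 + 0.335241×0.3030 = 0.441378
  M+6: 0.335241×0.6970 = 0.233663
Scale to base peak (0.441378) = 100: 12.17 : 61.46 : 100.00 : 52.94

12.17 : 61.46 : 100.00 : 52.94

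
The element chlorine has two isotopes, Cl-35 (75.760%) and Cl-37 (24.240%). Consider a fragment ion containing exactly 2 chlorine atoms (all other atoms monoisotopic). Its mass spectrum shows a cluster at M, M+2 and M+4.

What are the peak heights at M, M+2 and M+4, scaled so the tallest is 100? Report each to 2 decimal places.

Each Cl atom is independently Cl-35 (p = 0.75760) or Cl-37 (q = 0.24240); the cluster is the binomial expansion (p + q)^2.
P(M) = 0.75760^2 = 0.573958
P(M+2) = 2 × 0.75760^1 × 0.24240^1 = 0.367284
P(M+4) = 0.24240^2 = 0.058758
The M peak is largest (0.573958); scaling to 100 gives 100.00 : 63.99 : 10.24.

100.00 : 63.99 : 10.24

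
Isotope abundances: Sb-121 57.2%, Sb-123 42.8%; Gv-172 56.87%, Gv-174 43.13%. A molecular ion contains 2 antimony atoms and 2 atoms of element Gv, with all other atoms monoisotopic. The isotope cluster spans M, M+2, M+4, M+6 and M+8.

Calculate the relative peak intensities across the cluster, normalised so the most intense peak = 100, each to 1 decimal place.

Antimony pattern (n=2): 0.327184 : 0.489632 : 0.183184
Element Gv pattern (n=2): 0.32341969 : 0.49056062 : 0.18601969
Convolve the two distributions (both contribute in 2-u steps):
  M: 0.327184×0.32341969 = 0.105818
  M+2: 0.327184×0.49056062 + 0.489632×0.32341969 = 0.318860
  M+4: 0.327184×0.18601969 + 0.489632×0.49056062 + 0.183184×0.32341969 = 0.360302
  M+6: 0.489632×0.18601969 + 0.183184×0.49056062 = 0.180944
  M+8: 0.183184×0.18601969 = 0.034076
Scale to base peak (0.360302) = 100: 29.4 : 88.5 : 100.0 : 50.2 : 9.5

29.4 : 88.5 : 100.0 : 50.2 : 9.5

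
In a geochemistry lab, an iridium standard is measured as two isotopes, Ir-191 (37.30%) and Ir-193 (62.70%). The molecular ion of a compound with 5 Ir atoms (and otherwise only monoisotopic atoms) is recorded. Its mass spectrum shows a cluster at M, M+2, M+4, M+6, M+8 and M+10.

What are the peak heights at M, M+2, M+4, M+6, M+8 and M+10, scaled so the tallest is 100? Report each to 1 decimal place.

2.1 : 17.7 : 59.5 : 100.0 : 84.0 : 28.3

The 5 Ir atoms are independent, so intensities follow the terms of (0.3730 + 0.6270)^5.
P(M) = 0.3730^5 = 0.007220
P(M+2) = 5 × 0.3730^4 × 0.6270^1 = 0.060684
P(M+4) = 10 × 0.3730^3 × 0.6270^2 = 0.204015
P(M+6) = 10 × 0.3730^2 × 0.6270^3 = 0.342942
P(M+8) = 5 × 0.3730^1 × 0.6270^4 = 0.288237
P(M+10) = 0.6270^5 = 0.096903
The M+6 peak is largest (0.342942); scaling to 100 gives 2.1 : 17.7 : 59.5 : 100.0 : 84.0 : 28.3.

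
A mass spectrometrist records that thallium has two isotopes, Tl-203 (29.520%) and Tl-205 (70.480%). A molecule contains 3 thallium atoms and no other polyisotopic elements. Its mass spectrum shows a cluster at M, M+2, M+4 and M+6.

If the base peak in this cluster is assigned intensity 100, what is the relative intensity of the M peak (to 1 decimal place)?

5.8

Binomial terms of (0.29520 + 0.70480)^3: M 0.0257, M+2 0.1843, M+4 0.4399, M+6 0.3501 → M+4 is the base peak.
P(M+4) = C(3,2) × 0.29520^1 × 0.70480^2 = 3 × 0.2952 × 0.49674304 = 0.439916 (base)
P(M) = C(3,0) × 0.29520^3 × 0.70480^0 = 1 × 0.02572463 × 1.0000 = 0.025725
Relative intensity = 0.025725 / 0.439916 × 100 = 5.8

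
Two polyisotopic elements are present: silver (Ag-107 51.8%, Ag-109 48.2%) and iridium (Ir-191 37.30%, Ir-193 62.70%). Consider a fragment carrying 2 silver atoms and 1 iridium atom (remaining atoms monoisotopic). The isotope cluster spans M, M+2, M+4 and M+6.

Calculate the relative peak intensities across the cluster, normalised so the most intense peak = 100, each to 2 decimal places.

Silver pattern (n=2): 0.268324 : 0.499352 : 0.232324
Iridium pattern (n=1): 0.3730 : 0.6270
Convolve the two distributions (both contribute in 2-u steps):
  M: 0.268324×0.3730 = 0.100085
  M+2: 0.268324×0.6270 + 0.499352×0.3730 = 0.354497
  M+4: 0.499352×0.6270 + 0.232324×0.3730 = 0.399751
  M+6: 0.232324×0.6270 = 0.145667
Scale to base peak (0.399751) = 100: 25.04 : 88.68 : 100.00 : 36.44

25.04 : 88.68 : 100.00 : 36.44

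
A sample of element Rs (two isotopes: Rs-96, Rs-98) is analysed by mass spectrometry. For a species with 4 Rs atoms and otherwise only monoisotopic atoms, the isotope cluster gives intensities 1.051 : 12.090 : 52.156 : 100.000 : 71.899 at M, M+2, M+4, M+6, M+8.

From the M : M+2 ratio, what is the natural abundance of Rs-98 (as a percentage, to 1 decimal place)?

If p is the fraction of Rs that is Rs-96, then I(M+2)/I(M) = [C(4,1)·p^3·(1−p)] / p^4 = 4·(1−p)/p = 12.090/1.051 = 11.5033
(1−p)/p = 11.5033/4 = 2.8758  ⇒  p = 1/(1 + 2.8758) = 0.2580
Rs-96: 25.8%, Rs-98: 74.2%.

74.2%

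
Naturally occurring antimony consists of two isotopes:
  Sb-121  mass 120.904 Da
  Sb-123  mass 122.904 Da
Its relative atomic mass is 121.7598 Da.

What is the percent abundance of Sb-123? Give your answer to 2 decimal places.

42.79%

With x = fraction of Sb-121 (so Sb-123 is 1 − x):
120.904·x + 122.904·(1 − x) = 121.7598
(120.904 − 122.904)·x = 121.7598 − 122.904
x = -1.1442 / -2.000 = 0.57210 → 57.21% Sb-121, 42.79% Sb-123.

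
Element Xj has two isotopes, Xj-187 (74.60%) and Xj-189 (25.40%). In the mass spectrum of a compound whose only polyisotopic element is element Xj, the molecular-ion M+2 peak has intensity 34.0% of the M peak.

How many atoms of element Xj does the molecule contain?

With n Xj atoms, P(M+2)/P(M) = C(n,1)·p^(n−1)q / p^n = n·q/p = n · 0.2540/0.7460.
n = 0.340 × 0.7460/0.2540 = 1.00 ≈ 1

1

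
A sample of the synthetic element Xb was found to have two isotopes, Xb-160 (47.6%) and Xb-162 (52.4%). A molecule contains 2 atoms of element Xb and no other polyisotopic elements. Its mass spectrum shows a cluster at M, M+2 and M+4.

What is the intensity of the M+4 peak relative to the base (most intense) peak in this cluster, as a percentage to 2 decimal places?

Term probabilities: M 0.2266, M+2 0.4988, M+4 0.2746. Base peak = M+2.
P(M+2) = C(2,1) × 0.476^1 × 0.524^1 = 2 × 0.4760 × 0.5240 = 0.498848 (base)
P(M+4) = C(2,2) × 0.476^0 × 0.524^2 = 1 × 1.0000 × 0.274576 = 0.274576
Relative intensity = 0.274576 / 0.498848 × 100 = 55.04

55.04%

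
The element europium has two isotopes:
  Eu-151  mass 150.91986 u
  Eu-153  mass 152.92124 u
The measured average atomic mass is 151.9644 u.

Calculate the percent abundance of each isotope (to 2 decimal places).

Eu-151: 47.81%, Eu-153: 52.19%

Writing the weighted mean with unknown fraction x of Eu-151:
150.91986·x + 152.92124·(1 − x) = 151.9644
(150.91986 − 152.92124)·x = 151.9644 − 152.92124
x = -0.95684 / -2.00138 = 0.47809 → 47.81% Eu-151, 52.19% Eu-153.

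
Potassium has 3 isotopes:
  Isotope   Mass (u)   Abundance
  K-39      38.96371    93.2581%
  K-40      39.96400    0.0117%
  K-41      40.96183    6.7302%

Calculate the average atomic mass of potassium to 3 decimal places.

39.098 u

Weight each isotope mass by its fractional abundance: 0.932581 × 38.96371 + 0.000117 × 39.96400 + 0.067302 × 40.96183
= 36.336816 + 0.004676 + 2.756813 = 39.098305 u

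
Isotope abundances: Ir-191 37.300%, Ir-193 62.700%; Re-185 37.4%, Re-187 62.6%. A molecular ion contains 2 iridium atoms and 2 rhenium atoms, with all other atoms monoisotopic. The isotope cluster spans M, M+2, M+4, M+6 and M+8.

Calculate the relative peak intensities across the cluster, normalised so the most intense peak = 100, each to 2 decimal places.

5.30 : 35.54 : 89.43 : 100.00 : 41.93

Iridium pattern (n=2): 0.139129 : 0.467742 : 0.393129
Rhenium pattern (n=2): 0.139876 : 0.468248 : 0.391876
Convolve the two distributions (both contribute in 2-u steps):
  M: 0.139129×0.139876 = 0.019461
  M+2: 0.139129×0.468248 + 0.467742×0.139876 = 0.130573
  M+4: 0.139129×0.391876 + 0.467742×0.468248 + 0.393129×0.139876 = 0.328530
  M+6: 0.467742×0.391876 + 0.393129×0.468248 = 0.367379
  M+8: 0.393129×0.391876 = 0.154058
Scale to base peak (0.367379) = 100: 5.30 : 35.54 : 89.43 : 100.00 : 41.93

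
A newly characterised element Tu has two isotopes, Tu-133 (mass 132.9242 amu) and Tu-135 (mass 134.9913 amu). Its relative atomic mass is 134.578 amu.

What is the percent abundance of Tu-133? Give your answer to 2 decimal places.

With x = fraction of Tu-133 (so Tu-135 is 1 − x):
132.9242·x + 134.9913·(1 − x) = 134.578
(132.9242 − 134.9913)·x = 134.578 − 134.9913
x = -0.4133 / -2.0671 = 0.19994 → 19.99% Tu-133, 80.01% Tu-135.

19.99%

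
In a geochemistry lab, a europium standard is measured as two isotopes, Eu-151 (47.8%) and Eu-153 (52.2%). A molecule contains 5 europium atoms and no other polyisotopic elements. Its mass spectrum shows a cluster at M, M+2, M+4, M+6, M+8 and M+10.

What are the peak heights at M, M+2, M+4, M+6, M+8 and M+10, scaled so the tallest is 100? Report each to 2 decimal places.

7.68 : 41.93 : 91.57 : 100.00 : 54.60 : 11.93

Expanding (0.478 + 0.522)^5:
P(M) = 0.478^5 = 0.024954
P(M+2) = 5 × 0.478^4 × 0.522^1 = 0.136255
P(M+4) = 10 × 0.478^3 × 0.522^2 = 0.297594
P(M+6) = 10 × 0.478^2 × 0.522^3 = 0.324988
P(M+8) = 5 × 0.478^1 × 0.522^4 = 0.177452
P(M+10) = 0.522^5 = 0.038757
The M+6 peak is largest (0.324988); scaling to 100 gives 7.68 : 41.93 : 91.57 : 100.00 : 54.60 : 11.93.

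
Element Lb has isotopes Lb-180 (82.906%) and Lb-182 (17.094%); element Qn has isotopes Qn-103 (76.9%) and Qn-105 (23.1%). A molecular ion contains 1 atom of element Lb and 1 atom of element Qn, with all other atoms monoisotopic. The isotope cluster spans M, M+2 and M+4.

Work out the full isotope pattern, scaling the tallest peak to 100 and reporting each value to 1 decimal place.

Element Lb pattern (n=1): 0.82906 : 0.17094
Element Qn pattern (n=1): 0.7690 : 0.2310
Convolve the two distributions (both contribute in 2-u steps):
  M: 0.82906×0.7690 = 0.637547
  M+2: 0.82906×0.2310 + 0.17094×0.7690 = 0.322966
  M+4: 0.17094×0.2310 = 0.039487
Scale to base peak (0.637547) = 100: 100.0 : 50.7 : 6.2

100.0 : 50.7 : 6.2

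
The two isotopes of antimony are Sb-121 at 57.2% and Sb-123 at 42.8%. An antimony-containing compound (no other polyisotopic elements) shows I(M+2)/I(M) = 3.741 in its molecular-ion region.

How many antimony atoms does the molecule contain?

5

With n Sb atoms, P(M+2)/P(M) = C(n,1)·p^(n−1)q / p^n = n·q/p = n · 0.428/0.572.
n = 3.741 × 0.572/0.428 = 5.00 ≈ 5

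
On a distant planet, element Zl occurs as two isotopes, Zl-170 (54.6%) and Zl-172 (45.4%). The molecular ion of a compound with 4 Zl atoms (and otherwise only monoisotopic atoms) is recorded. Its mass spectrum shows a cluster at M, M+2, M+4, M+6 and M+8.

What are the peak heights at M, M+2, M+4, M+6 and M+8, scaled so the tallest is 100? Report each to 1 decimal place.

24.1 : 80.2 : 100.0 : 55.4 : 11.5

The 4 Zl atoms are independent, so intensities follow the terms of (0.546 + 0.454)^4.
P(M) = 0.546^4 = 0.088873
P(M+2) = 4 × 0.546^3 × 0.454^1 = 0.295593
P(M+4) = 6 × 0.546^2 × 0.454^2 = 0.368679
P(M+6) = 4 × 0.546^1 × 0.454^3 = 0.204371
P(M+8) = 0.454^4 = 0.042484
The M+4 peak is largest (0.368679); scaling to 100 gives 24.1 : 80.2 : 100.0 : 55.4 : 11.5.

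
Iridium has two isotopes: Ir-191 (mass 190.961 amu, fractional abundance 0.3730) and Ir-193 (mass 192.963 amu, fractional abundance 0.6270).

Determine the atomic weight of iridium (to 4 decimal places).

Weight each isotope mass by its fractional abundance: 0.3730 × 190.961 + 0.6270 × 192.963
= 71.22845 + 120.98780 = 192.21625 amu

192.2163 amu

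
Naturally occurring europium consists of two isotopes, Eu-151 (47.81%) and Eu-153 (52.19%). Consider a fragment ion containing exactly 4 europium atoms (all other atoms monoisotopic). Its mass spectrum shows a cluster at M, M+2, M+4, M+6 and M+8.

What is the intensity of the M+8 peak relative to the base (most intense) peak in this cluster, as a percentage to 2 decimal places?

19.86%

Binomial terms of (0.4781 + 0.5219)^4: M 0.0522, M+2 0.2281, M+4 0.3736, M+6 0.2719, M+8 0.0742 → M+4 is the base peak.
P(M+4) = C(4,2) × 0.4781^2 × 0.5219^2 = 6 × 0.22857961 × 0.27237961 = 0.373563 (base)
P(M+8) = C(4,4) × 0.4781^0 × 0.5219^4 = 1 × 1.0000 × 0.07419065 = 0.074191
Relative intensity = 0.074191 / 0.373563 × 100 = 19.86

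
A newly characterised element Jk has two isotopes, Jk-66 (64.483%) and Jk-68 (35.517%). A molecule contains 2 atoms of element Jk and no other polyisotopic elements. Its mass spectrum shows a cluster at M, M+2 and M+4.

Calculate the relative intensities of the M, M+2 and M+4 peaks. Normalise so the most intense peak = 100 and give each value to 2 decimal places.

90.78 : 100.00 : 27.54

The 2 Jk atoms are independent, so intensities follow the terms of (0.64483 + 0.35517)^2.
P(M) = 0.64483^2 = 0.415806
P(M+2) = 2 × 0.64483^1 × 0.35517^1 = 0.458049
P(M+4) = 0.35517^2 = 0.126146
The M+2 peak is largest (0.458049); scaling to 100 gives 90.78 : 100.00 : 27.54.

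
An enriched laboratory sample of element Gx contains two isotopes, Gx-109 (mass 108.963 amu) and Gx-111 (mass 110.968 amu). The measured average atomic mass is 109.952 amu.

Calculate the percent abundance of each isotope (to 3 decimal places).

Let x be the fractional abundance of Gx-109; then Gx-111 has abundance 1 − x.
108.963·x + 110.968·(1 − x) = 109.952
(108.963 − 110.968)·x = 109.952 − 110.968
x = -1.016 / -2.005 = 0.50673 → 50.673% Gx-109, 49.327% Gx-111.

Gx-109: 50.673%, Gx-111: 49.327%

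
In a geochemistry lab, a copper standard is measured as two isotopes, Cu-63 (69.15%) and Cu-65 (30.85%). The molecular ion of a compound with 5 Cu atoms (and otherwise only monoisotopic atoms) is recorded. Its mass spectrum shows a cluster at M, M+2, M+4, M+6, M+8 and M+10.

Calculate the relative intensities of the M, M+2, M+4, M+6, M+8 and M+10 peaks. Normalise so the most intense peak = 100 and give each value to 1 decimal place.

44.8 : 100.0 : 89.2 : 39.8 : 8.9 : 0.8

The 5 Cu atoms are independent, so intensities follow the terms of (0.6915 + 0.3085)^5.
P(M) = 0.6915^5 = 0.158111
P(M+2) = 5 × 0.6915^4 × 0.3085^1 = 0.352691
P(M+4) = 10 × 0.6915^3 × 0.3085^2 = 0.314693
P(M+6) = 10 × 0.6915^2 × 0.3085^3 = 0.140394
P(M+8) = 5 × 0.6915^1 × 0.3085^4 = 0.031317
P(M+10) = 0.3085^5 = 0.002794
The M+2 peak is largest (0.352691); scaling to 100 gives 44.8 : 100.0 : 89.2 : 39.8 : 8.9 : 0.8.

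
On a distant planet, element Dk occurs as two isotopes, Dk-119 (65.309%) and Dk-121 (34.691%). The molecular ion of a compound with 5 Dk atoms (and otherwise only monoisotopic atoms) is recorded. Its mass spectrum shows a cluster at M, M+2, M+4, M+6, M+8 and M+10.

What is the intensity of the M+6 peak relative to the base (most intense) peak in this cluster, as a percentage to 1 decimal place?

53.1%

Binomial terms of (0.65309 + 0.34691)^5: M 0.1188, M+2 0.3156, M+4 0.3352, M+6 0.1781, M+8 0.0473, M+10 0.0050 → M+4 is the base peak.
P(M+4) = C(5,2) × 0.65309^3 × 0.34691^2 = 10 × 0.27856022 × 0.12034655 = 0.335238 (base)
P(M+6) = C(5,3) × 0.65309^2 × 0.34691^3 = 10 × 0.42652655 × 0.04174942 = 0.178072
Relative intensity = 0.178072 / 0.335238 × 100 = 53.1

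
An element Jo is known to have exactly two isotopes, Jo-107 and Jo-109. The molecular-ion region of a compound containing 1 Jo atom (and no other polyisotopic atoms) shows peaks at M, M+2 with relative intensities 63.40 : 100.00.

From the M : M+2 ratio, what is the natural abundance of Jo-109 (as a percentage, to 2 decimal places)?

61.20%

Let p = fractional abundance of Jo-107. I(M+2)/I(M) = [C(1,1)·p^0·(1−p)] / p^1 = 1·(1−p)/p = 100.00/63.40 = 1.5773
(1−p)/p = 1.5773/1 = 1.5773  ⇒  p = 1/(1 + 1.5773) = 0.3880
Jo-107: 38.80%, Jo-109: 61.20%.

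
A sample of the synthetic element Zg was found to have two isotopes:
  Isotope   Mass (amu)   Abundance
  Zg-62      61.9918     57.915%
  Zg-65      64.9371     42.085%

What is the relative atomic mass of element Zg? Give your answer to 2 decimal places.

63.23 amu

The abundance-weighted mean is 0.57915 × 61.9918 + 0.42085 × 64.9371
= 35.90255 + 27.32878 = 63.23133 amu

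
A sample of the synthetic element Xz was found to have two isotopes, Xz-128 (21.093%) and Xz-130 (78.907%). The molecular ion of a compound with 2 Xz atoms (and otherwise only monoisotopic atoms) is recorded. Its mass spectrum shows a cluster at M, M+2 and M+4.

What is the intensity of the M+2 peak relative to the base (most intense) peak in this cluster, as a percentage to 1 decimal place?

Term probabilities: M 0.0445, M+2 0.3329, M+4 0.6226. Base peak = M+4.
P(M+4) = C(2,2) × 0.21093^0 × 0.78907^2 = 1 × 1.0000 × 0.62263146 = 0.622631 (base)
P(M+2) = C(2,1) × 0.21093^1 × 0.78907^1 = 2 × 0.21093 × 0.78907 = 0.332877
Relative intensity = 0.332877 / 0.622631 × 100 = 53.5

53.5%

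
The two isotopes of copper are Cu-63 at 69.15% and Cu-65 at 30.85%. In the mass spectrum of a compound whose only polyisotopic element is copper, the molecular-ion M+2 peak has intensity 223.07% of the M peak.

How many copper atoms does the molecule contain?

For n independent Cu atoms, I(M+2)/I(M) = n · (abundance Cu-65) / (abundance Cu-63) = n · 0.3085/0.6915.
n = 2.2307 × 0.6915/0.3085 = 5.00 ≈ 5

5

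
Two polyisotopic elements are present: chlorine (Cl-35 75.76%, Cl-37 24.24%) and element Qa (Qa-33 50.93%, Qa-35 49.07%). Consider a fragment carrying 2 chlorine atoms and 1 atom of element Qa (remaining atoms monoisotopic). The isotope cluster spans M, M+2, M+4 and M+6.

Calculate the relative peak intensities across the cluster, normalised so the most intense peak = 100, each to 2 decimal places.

62.37 : 100.00 : 44.84 : 6.15

Chlorine pattern (n=2): 0.57395776 : 0.36728448 : 0.05875776
Element Qa pattern (n=1): 0.5093 : 0.4907
Convolve the two distributions (both contribute in 2-u steps):
  M: 0.57395776×0.5093 = 0.292317
  M+2: 0.57395776×0.4907 + 0.36728448×0.5093 = 0.468699
  M+4: 0.36728448×0.4907 + 0.05875776×0.5093 = 0.210152
  M+6: 0.05875776×0.4907 = 0.028832
Scale to base peak (0.468699) = 100: 62.37 : 100.00 : 44.84 : 6.15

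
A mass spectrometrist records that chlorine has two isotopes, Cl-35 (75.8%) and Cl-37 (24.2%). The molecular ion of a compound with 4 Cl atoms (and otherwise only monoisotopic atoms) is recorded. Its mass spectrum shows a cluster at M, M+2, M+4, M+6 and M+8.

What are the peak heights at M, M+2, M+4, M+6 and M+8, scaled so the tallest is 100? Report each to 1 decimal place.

78.3 : 100.0 : 47.9 : 10.2 : 0.8

Each Cl atom is independently Cl-35 (p = 0.758) or Cl-37 (q = 0.242); the cluster is the binomial expansion (p + q)^4.
P(M) = 0.758^4 = 0.330124
P(M+2) = 4 × 0.758^3 × 0.242^1 = 0.421583
P(M+4) = 6 × 0.758^2 × 0.242^2 = 0.201893
P(M+6) = 4 × 0.758^1 × 0.242^3 = 0.042971
P(M+8) = 0.242^4 = 0.003430
The M+2 peak is largest (0.421583); scaling to 100 gives 78.3 : 100.0 : 47.9 : 10.2 : 0.8.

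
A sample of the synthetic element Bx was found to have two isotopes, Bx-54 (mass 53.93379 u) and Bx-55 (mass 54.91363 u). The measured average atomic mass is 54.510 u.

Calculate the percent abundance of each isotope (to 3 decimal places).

Let x be the fractional abundance of Bx-54; then Bx-55 has abundance 1 − x.
53.93379·x + 54.91363·(1 − x) = 54.510
(53.93379 − 54.91363)·x = 54.510 − 54.91363
x = -0.40363 / -0.97984 = 0.41193 → 41.193% Bx-54, 58.807% Bx-55.

Bx-54: 41.193%, Bx-55: 58.807%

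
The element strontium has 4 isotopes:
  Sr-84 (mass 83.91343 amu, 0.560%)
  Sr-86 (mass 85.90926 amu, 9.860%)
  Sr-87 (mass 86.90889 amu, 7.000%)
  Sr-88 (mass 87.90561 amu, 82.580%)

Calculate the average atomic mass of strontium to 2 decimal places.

87.62 amu

The abundance-weighted mean is 0.00560 × 83.91343 + 0.09860 × 85.90926 + 0.07000 × 86.90889 + 0.82580 × 87.90561
= 0.469915 + 8.470653 + 6.083622 + 72.592453 = 87.616643 amu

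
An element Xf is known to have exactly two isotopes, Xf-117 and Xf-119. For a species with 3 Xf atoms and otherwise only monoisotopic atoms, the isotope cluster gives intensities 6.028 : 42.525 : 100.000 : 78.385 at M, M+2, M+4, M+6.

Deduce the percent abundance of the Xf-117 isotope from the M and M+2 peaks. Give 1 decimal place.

Write p for the Xf-117 fraction. I(M+2)/I(M) = [C(3,1)·p^2·(1−p)] / p^3 = 3·(1−p)/p = 42.525/6.028 = 7.0546
(1−p)/p = 7.0546/3 = 2.3515  ⇒  p = 1/(1 + 2.3515) = 0.2984
Xf-117: 29.8%, Xf-119: 70.2%.

29.8%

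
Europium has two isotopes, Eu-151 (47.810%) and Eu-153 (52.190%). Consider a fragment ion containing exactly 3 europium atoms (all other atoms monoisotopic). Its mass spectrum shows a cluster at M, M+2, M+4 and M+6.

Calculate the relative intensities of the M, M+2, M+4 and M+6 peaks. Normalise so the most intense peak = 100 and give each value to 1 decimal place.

28.0 : 91.6 : 100.0 : 36.4

Each Eu atom is independently Eu-151 (p = 0.47810) or Eu-153 (q = 0.52190); the cluster is the binomial expansion (p + q)^3.
P(M) = 0.47810^3 = 0.109284
P(M+2) = 3 × 0.47810^2 × 0.52190^1 = 0.357887
P(M+4) = 3 × 0.47810^1 × 0.52190^2 = 0.390674
P(M+6) = 0.52190^3 = 0.142155
The M+4 peak is largest (0.390674); scaling to 100 gives 28.0 : 91.6 : 100.0 : 36.4.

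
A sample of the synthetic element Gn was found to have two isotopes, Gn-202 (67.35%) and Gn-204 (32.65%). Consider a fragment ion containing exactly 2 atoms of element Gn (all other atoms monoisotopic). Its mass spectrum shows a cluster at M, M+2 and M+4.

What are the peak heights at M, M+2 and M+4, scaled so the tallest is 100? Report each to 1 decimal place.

The 2 Gn atoms are independent, so intensities follow the terms of (0.6735 + 0.3265)^2.
P(M) = 0.6735^2 = 0.453602
P(M+2) = 2 × 0.6735^1 × 0.3265^1 = 0.439796
P(M+4) = 0.3265^2 = 0.106602
The M peak is largest (0.453602); scaling to 100 gives 100.0 : 97.0 : 23.5.

100.0 : 97.0 : 23.5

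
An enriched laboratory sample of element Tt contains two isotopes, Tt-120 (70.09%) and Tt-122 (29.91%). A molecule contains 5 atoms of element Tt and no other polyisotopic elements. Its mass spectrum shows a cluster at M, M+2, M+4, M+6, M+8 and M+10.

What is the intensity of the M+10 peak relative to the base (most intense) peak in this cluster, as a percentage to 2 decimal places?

Term probabilities: M 0.1692, M+2 0.3609, M+4 0.3080, M+6 0.1315, M+8 0.0280, M+10 0.0024. Base peak = M+2.
P(M+2) = C(5,1) × 0.7009^4 × 0.2991^1 = 5 × 0.24133718 × 0.2991 = 0.360920 (base)
P(M+10) = C(5,5) × 0.7009^0 × 0.2991^5 = 1 × 1.0000 × 0.00239377 = 0.002394
Relative intensity = 0.002394 / 0.360920 × 100 = 0.66

0.66%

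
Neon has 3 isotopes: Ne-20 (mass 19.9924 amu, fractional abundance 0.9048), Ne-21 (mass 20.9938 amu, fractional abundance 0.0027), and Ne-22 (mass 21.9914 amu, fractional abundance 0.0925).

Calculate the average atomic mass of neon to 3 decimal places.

20.180 amu

Average mass = Σ (abundance × isotope mass) = 0.9048 × 19.9924 + 0.0027 × 20.9938 + 0.0925 × 21.9914
= 18.08912 + 0.05668 + 2.03420 = 20.18000 amu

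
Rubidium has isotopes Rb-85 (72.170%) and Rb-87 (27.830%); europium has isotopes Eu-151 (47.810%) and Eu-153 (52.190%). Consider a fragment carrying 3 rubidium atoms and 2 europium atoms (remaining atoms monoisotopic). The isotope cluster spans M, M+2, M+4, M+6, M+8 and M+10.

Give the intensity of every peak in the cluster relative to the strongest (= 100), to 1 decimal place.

Rubidium pattern (n=3): 0.37589809 : 0.43485841 : 0.16768892 : 0.02155458
Europium pattern (n=2): 0.22857961 : 0.49904078 : 0.27237961
Convolve the two distributions (both contribute in 2-u steps):
  M: 0.37589809×0.22857961 = 0.085923
  M+2: 0.37589809×0.49904078 + 0.43485841×0.22857961 = 0.286988
  M+4: 0.37589809×0.27237961 + 0.43485841×0.49904078 + 0.16768892×0.22857961 = 0.357729
  M+6: 0.43485841×0.27237961 + 0.16768892×0.49904078 + 0.02155458×0.22857961 = 0.207057
  M+8: 0.16768892×0.27237961 + 0.02155458×0.49904078 = 0.056432
  M+10: 0.02155458×0.27237961 = 0.005871
Scale to base peak (0.357729) = 100: 24.0 : 80.2 : 100.0 : 57.9 : 15.8 : 1.6

24.0 : 80.2 : 100.0 : 57.9 : 15.8 : 1.6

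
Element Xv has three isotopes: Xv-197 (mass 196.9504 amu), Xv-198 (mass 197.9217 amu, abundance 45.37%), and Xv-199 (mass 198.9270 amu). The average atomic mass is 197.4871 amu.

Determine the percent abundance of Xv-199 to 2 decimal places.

The remaining 54.63% is split between Xv-197 (fraction x) and Xv-199 (fraction 0.5463 − x).
Substituting: 196.9504x + 198.9270(0.5463 − x) = 107.69002471
(196.9504 − 198.9270)x = -0.98379539  ⇒  x = 0.49772, y = 0.04858
Xv-197: 49.77%, Xv-199: 4.86%.

4.86%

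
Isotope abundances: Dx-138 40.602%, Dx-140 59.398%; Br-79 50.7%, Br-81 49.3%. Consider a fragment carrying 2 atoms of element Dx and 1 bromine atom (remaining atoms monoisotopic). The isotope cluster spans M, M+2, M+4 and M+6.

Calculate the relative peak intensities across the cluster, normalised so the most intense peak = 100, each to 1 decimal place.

Element Dx pattern (n=2): 0.16485224 : 0.48233552 : 0.35281224
Bromine pattern (n=1): 0.5070 : 0.4930
Convolve the two distributions (both contribute in 2-u steps):
  M: 0.16485224×0.5070 = 0.083580
  M+2: 0.16485224×0.4930 + 0.48233552×0.5070 = 0.325816
  M+4: 0.48233552×0.4930 + 0.35281224×0.5070 = 0.416667
  M+6: 0.35281224×0.4930 = 0.173936
Scale to base peak (0.416667) = 100: 20.1 : 78.2 : 100.0 : 41.7

20.1 : 78.2 : 100.0 : 41.7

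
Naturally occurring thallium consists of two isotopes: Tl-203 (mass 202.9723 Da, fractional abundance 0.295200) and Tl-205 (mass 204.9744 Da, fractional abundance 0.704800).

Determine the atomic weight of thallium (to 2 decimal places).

204.38 Da

The abundance-weighted mean is 0.295200 × 202.9723 + 0.704800 × 204.9744
= 59.91742 + 144.46596 = 204.38338 Da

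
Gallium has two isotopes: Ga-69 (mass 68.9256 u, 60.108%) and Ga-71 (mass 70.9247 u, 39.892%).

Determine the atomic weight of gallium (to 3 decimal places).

69.723 u

The abundance-weighted mean is 0.60108 × 68.9256 + 0.39892 × 70.9247
= 41.42980 + 28.29328 = 69.72308 u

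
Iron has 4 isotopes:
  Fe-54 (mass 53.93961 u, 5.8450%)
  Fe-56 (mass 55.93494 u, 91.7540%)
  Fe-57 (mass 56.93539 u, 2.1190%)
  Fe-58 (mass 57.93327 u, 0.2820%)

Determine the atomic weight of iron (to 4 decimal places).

55.8451 u

Ar = Σ fᵢ·mᵢ = 0.058450 × 53.93961 + 0.917540 × 55.93494 + 0.021190 × 56.93539 + 0.002820 × 57.93327
= 3.152770 + 51.322545 + 1.206461 + 0.163372 = 55.845148 u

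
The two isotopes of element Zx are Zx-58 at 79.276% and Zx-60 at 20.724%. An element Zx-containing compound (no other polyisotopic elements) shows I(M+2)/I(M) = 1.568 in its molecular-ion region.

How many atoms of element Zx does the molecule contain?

6

For n independent Zx atoms, I(M+2)/I(M) = n · (abundance Zx-60) / (abundance Zx-58) = n · 0.20724/0.79276.
n = 1.568 × 0.79276/0.20724 = 6.00 ≈ 6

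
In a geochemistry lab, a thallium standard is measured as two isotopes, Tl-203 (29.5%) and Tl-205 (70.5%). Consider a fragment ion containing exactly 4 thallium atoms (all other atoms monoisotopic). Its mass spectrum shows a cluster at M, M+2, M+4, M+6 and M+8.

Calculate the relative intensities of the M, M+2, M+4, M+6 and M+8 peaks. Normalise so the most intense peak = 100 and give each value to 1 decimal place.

1.8 : 17.5 : 62.8 : 100.0 : 59.7

The 4 Tl atoms are independent, so intensities follow the terms of (0.295 + 0.705)^4.
P(M) = 0.295^4 = 0.007573
P(M+2) = 4 × 0.295^3 × 0.705^1 = 0.072396
P(M+4) = 6 × 0.295^2 × 0.705^2 = 0.259522
P(M+6) = 4 × 0.295^1 × 0.705^3 = 0.413475
P(M+8) = 0.705^4 = 0.247034
The M+6 peak is largest (0.413475); scaling to 100 gives 1.8 : 17.5 : 62.8 : 100.0 : 59.7.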